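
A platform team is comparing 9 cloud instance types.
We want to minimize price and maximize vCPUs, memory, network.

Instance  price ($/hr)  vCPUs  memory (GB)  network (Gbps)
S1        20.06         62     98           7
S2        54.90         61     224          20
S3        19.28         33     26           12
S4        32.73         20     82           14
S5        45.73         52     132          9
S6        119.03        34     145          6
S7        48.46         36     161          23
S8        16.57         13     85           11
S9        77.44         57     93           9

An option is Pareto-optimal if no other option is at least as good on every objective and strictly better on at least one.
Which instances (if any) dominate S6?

S2, S7

S2: price 54.90≤119.03, vCPUs 61≥34, memory 224≥145, network 20≥6 — dominates S6.
S7: price 48.46≤119.03, vCPUs 36≥34, memory 161≥145, network 23≥6 — dominates S6.
Others (S1, S3, S4, S5, S8, S9) are each worse than S6 on at least one objective.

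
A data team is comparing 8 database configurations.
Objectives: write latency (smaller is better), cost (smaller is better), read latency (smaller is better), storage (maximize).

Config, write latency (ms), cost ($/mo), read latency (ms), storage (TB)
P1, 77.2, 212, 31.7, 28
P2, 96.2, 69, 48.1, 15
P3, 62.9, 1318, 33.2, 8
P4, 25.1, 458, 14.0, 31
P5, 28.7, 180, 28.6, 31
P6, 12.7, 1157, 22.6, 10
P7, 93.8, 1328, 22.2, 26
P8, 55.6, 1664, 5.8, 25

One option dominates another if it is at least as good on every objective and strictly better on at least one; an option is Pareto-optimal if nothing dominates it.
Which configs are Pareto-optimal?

P1: dominated by P5 (write latency 28.7≤77.2, cost 180≤212, read latency 28.6≤31.7, storage 31≥28).
P2: not dominated (best cost).
P3: dominated by P4 (write latency 25.1≤62.9, cost 458≤1318, read latency 14.0≤33.2, storage 31≥8).
P4: not dominated.
P5: not dominated.
P6: not dominated (best write latency).
P7: dominated by P4 (write latency 25.1≤93.8, cost 458≤1328, read latency 14.0≤22.2, storage 31≥26).
P8: not dominated (best read latency).

P2, P4, P5, P6, P8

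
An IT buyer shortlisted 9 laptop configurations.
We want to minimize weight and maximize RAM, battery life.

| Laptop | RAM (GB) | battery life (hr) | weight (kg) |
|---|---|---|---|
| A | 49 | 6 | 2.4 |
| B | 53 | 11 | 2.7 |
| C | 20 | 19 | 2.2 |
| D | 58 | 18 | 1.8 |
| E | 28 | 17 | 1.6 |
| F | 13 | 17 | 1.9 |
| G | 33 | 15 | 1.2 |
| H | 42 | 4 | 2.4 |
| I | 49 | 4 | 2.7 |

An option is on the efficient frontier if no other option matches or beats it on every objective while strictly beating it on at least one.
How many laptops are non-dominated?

A: dominated by D (RAM 58≥49, battery life 18≥6, weight 1.8≤2.4).
B: dominated by D (RAM 58≥53, battery life 18≥11, weight 1.8≤2.7).
C: not dominated (best battery life).
D: not dominated (best RAM).
E: not dominated.
F: dominated by D (RAM 58≥13, battery life 18≥17, weight 1.8≤1.9).
G: not dominated (best weight).
H: dominated by A (RAM 49≥42, battery life 6≥4, weight 2.4≤2.4).
I: dominated by A (RAM 49≥49, battery life 6≥4, weight 2.4≤2.7).
Pareto-optimal: C, D, E, G → 4.

4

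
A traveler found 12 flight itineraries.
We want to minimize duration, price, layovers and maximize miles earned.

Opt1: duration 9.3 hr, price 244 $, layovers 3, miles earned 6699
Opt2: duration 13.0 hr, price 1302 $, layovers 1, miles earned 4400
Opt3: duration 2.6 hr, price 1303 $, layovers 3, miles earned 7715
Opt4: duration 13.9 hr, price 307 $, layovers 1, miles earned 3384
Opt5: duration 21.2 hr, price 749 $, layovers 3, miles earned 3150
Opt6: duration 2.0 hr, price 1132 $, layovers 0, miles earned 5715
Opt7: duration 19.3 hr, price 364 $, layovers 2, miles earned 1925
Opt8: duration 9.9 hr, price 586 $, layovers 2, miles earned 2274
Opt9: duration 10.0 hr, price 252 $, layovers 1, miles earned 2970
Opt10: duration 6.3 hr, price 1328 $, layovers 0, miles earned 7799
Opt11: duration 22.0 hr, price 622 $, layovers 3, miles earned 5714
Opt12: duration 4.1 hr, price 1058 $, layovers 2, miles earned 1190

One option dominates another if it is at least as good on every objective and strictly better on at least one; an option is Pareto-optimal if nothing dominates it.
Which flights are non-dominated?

Opt1, Opt3, Opt4, Opt6, Opt8, Opt9, Opt10, Opt12

Opt1: not dominated (best price).
Opt2: dominated by Opt6 (duration 2.0≤13.0, price 1132≤1302, layovers 0≤1, miles earned 5715≥4400).
Opt3: not dominated.
Opt4: not dominated.
Opt5: dominated by Opt1 (duration 9.3≤21.2, price 244≤749, layovers 3≤3, miles earned 6699≥3150).
Opt6: not dominated (best duration).
Opt7: dominated by Opt4 (duration 13.9≤19.3, price 307≤364, layovers 1≤2, miles earned 3384≥1925).
Opt8: not dominated.
Opt9: not dominated.
Opt10: not dominated (best miles earned).
Opt11: dominated by Opt1 (duration 9.3≤22.0, price 244≤622, layovers 3≤3, miles earned 6699≥5714).
Opt12: not dominated.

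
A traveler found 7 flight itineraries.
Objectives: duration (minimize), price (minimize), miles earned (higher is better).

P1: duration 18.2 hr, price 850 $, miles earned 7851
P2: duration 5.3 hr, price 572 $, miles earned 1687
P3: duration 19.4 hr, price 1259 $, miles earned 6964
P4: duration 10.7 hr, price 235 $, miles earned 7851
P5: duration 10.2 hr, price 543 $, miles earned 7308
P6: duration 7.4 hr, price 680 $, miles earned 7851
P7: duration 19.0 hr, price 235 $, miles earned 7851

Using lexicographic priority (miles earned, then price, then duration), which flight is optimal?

First maximize miles earned: best is 7851, kept {P1, P4, P6, P7}.
Then minimize price: best is 235, kept {P4, P7}.
Then minimize duration: best is 10.7, kept {P4}.

P4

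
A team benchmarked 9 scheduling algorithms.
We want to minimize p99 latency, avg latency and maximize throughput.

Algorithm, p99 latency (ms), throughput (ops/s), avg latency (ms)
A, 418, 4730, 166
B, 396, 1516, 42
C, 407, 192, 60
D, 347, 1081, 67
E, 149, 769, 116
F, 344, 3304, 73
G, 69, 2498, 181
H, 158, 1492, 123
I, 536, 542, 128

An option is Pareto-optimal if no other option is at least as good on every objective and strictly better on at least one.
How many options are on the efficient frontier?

7

A: not dominated (best throughput).
B: not dominated (best avg latency).
C: dominated by B (p99 latency 396≤407, throughput 1516≥192, avg latency 42≤60).
D: not dominated.
E: not dominated.
F: not dominated.
G: not dominated (best p99 latency).
H: not dominated.
I: dominated by B (p99 latency 396≤536, throughput 1516≥542, avg latency 42≤128).
Pareto-optimal: A, B, D, E, F, G, H → 7.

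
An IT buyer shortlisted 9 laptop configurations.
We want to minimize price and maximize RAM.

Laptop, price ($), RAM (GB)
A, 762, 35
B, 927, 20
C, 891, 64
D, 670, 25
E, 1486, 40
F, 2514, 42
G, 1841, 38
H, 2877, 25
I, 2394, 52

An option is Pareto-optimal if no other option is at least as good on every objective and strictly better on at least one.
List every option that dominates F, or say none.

C: price 891≤2514, RAM 64≥42 — dominates F.
I: price 2394≤2514, RAM 52≥42 — dominates F.
Others (A, B, D, E, G, H) are each worse than F on at least one objective.

C, I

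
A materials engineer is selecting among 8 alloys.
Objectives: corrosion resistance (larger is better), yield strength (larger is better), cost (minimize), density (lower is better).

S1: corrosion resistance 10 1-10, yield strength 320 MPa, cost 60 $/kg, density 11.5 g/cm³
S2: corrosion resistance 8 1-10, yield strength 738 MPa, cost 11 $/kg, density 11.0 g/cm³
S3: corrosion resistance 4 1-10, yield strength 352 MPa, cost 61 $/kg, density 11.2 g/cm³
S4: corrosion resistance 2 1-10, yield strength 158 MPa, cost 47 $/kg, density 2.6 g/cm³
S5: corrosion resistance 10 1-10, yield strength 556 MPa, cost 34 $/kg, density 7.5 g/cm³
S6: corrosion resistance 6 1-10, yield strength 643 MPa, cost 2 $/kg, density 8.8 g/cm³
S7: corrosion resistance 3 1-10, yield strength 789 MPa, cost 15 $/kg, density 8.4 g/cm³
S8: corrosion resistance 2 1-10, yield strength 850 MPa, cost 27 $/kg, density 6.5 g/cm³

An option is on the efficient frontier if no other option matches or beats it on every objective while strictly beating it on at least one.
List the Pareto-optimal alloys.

S1: dominated by S5 (corrosion resistance 10≥10, yield strength 556≥320, cost 34≤60, density 7.5≤11.5).
S2: not dominated.
S3: dominated by S2 (corrosion resistance 8≥4, yield strength 738≥352, cost 11≤61, density 11.0≤11.2).
S4: not dominated (best density).
S5: not dominated.
S6: not dominated (best cost).
S7: not dominated.
S8: not dominated (best yield strength).

S2, S4, S5, S6, S7, S8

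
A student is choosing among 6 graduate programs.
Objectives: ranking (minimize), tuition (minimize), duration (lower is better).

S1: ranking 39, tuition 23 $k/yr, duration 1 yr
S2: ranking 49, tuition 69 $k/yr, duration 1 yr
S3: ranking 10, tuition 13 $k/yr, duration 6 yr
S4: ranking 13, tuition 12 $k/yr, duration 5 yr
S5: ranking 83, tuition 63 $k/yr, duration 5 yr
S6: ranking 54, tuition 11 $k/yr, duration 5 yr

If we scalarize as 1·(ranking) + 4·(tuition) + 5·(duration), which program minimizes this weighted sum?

S4

S1: 1·39 + 4·23 + 5·1 = 136
S2: 1·49 + 4·69 + 5·1 = 330
S3: 1·10 + 4·13 + 5·6 = 92
S4: 1·13 + 4·12 + 5·5 = 86
S5: 1·83 + 4·63 + 5·5 = 360
S6: 1·54 + 4·11 + 5·5 = 123
Lowest: S4 at 86.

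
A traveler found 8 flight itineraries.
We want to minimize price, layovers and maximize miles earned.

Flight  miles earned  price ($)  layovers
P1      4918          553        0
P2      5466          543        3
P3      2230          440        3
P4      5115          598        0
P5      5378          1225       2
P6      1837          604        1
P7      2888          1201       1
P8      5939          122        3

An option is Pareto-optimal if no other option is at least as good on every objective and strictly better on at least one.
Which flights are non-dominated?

P1: not dominated.
P2: dominated by P8 (miles earned 5939≥5466, price 122≤543, layovers 3≤3).
P3: dominated by P8 (miles earned 5939≥2230, price 122≤440, layovers 3≤3).
P4: not dominated.
P5: not dominated.
P6: dominated by P1 (miles earned 4918≥1837, price 553≤604, layovers 0≤1).
P7: dominated by P1 (miles earned 4918≥2888, price 553≤1201, layovers 0≤1).
P8: not dominated (best miles earned).

P1, P4, P5, P8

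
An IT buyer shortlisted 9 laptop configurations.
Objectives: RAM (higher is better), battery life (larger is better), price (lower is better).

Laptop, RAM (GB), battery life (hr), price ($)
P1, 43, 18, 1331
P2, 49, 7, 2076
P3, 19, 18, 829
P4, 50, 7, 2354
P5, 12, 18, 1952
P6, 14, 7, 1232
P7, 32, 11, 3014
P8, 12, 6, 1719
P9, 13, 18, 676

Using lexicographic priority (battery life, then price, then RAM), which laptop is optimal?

First maximize battery life: best is 18, kept {P1, P3, P5, P9}.
Then minimize price: best is 676, kept {P9}.

P9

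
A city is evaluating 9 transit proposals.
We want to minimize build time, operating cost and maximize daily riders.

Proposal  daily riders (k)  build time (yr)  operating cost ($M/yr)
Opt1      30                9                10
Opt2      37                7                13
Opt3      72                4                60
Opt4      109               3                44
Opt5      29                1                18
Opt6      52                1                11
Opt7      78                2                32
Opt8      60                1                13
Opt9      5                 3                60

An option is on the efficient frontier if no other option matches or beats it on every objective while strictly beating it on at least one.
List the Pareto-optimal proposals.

Opt1, Opt4, Opt6, Opt7, Opt8

Opt1: not dominated (best operating cost).
Opt2: dominated by Opt6 (daily riders 52≥37, build time 1≤7, operating cost 11≤13).
Opt3: dominated by Opt4 (daily riders 109≥72, build time 3≤4, operating cost 44≤60).
Opt4: not dominated (best daily riders).
Opt5: dominated by Opt6 (daily riders 52≥29, build time 1≤1, operating cost 11≤18).
Opt6: not dominated.
Opt7: not dominated.
Opt8: not dominated.
Opt9: dominated by Opt4 (daily riders 109≥5, build time 3≤3, operating cost 44≤60).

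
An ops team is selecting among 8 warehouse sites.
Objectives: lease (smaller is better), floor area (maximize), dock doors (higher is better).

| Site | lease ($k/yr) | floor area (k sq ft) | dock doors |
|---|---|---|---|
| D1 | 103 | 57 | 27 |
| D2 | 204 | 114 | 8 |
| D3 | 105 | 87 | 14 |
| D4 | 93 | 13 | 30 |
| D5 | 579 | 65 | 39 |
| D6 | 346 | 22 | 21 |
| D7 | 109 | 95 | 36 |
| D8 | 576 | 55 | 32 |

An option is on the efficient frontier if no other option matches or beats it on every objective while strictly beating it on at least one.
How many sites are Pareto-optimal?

6

D1: not dominated.
D2: not dominated (best floor area).
D3: not dominated.
D4: not dominated (best lease).
D5: not dominated (best dock doors).
D6: dominated by D1 (lease 103≤346, floor area 57≥22, dock doors 27≥21).
D7: not dominated.
D8: dominated by D7 (lease 109≤576, floor area 95≥55, dock doors 36≥32).
Pareto-optimal: D1, D2, D3, D4, D5, D7 → 6.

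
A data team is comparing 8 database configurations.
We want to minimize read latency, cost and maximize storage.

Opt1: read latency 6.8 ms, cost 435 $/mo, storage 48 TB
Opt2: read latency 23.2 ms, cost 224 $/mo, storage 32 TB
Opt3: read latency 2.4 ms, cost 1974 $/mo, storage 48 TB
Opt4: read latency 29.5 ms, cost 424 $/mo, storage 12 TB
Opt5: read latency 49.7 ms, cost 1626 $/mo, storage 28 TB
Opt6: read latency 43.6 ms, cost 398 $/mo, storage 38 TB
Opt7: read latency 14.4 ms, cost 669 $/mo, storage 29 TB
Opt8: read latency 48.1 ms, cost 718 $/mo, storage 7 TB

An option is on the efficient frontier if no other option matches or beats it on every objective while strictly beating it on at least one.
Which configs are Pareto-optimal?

Opt1: not dominated.
Opt2: not dominated (best cost).
Opt3: not dominated (best read latency).
Opt4: dominated by Opt2 (read latency 23.2≤29.5, cost 224≤424, storage 32≥12).
Opt5: dominated by Opt1 (read latency 6.8≤49.7, cost 435≤1626, storage 48≥28).
Opt6: not dominated.
Opt7: dominated by Opt1 (read latency 6.8≤14.4, cost 435≤669, storage 48≥29).
Opt8: dominated by Opt1 (read latency 6.8≤48.1, cost 435≤718, storage 48≥7).

Opt1, Opt2, Opt3, Opt6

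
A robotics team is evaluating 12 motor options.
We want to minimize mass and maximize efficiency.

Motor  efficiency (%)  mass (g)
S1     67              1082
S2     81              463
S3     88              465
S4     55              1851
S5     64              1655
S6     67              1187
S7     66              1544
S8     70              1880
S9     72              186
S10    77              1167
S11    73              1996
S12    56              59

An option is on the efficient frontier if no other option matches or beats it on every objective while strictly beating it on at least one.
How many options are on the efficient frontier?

4

S1: dominated by S2 (efficiency 81≥67, mass 463≤1082).
S2: not dominated.
S3: not dominated (best efficiency).
S4: dominated by S1 (efficiency 67≥55, mass 1082≤1851).
S5: dominated by S1 (efficiency 67≥64, mass 1082≤1655).
S6: dominated by S1 (efficiency 67≥67, mass 1082≤1187).
S7: dominated by S1 (efficiency 67≥66, mass 1082≤1544).
S8: dominated by S2 (efficiency 81≥70, mass 463≤1880).
S9: not dominated.
S10: dominated by S2 (efficiency 81≥77, mass 463≤1167).
S11: dominated by S2 (efficiency 81≥73, mass 463≤1996).
S12: not dominated (best mass).
Pareto-optimal: S2, S3, S9, S12 → 4.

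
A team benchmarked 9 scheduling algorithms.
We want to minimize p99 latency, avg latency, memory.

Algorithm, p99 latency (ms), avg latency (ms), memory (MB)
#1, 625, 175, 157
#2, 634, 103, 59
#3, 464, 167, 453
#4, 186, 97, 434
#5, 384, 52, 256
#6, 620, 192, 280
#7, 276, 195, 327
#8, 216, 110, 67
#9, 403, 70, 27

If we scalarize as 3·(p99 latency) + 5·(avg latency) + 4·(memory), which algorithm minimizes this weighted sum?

#1: 3·625 + 5·175 + 4·157 = 3378
#2: 3·634 + 5·103 + 4·59 = 2653
#3: 3·464 + 5·167 + 4·453 = 4039
#4: 3·186 + 5·97 + 4·434 = 2779
#5: 3·384 + 5·52 + 4·256 = 2436
#6: 3·620 + 5·192 + 4·280 = 3940
#7: 3·276 + 5·195 + 4·327 = 3111
#8: 3·216 + 5·110 + 4·67 = 1466
#9: 3·403 + 5·70 + 4·27 = 1667
Lowest: #8 at 1466.

#8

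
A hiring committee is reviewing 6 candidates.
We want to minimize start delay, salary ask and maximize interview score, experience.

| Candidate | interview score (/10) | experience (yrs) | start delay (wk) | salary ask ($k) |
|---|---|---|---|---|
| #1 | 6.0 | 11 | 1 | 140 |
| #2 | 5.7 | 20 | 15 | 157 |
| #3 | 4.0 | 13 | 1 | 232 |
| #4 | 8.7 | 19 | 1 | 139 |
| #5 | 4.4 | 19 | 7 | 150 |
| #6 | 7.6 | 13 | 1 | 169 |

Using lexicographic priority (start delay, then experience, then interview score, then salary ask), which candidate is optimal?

#4

First minimize start delay: best is 1, kept {#1, #3, #4, #6}.
Then maximize experience: best is 19, kept {#4}.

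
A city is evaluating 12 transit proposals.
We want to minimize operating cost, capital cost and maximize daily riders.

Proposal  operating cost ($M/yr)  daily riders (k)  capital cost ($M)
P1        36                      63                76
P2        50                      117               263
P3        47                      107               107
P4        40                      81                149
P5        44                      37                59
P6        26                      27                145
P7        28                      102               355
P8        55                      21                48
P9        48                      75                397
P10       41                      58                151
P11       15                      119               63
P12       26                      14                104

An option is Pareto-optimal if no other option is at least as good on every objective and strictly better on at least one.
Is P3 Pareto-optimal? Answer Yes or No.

No

P11 vs P3: operating cost 15≤47, daily riders 119≥107, capital cost 63≤107 — P11 is at least as good on every objective and strictly better on at least one, so P11 dominates P3.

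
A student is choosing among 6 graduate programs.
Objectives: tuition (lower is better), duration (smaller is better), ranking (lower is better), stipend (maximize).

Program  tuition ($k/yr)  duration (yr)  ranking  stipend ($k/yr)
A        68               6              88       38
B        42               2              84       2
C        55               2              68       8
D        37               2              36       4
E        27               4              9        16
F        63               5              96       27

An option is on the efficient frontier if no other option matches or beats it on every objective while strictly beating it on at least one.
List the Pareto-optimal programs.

A: not dominated (best stipend).
B: dominated by D (tuition 37≤42, duration 2≤2, ranking 36≤84, stipend 4≥2).
C: not dominated.
D: not dominated.
E: not dominated (best tuition).
F: not dominated.

A, C, D, E, F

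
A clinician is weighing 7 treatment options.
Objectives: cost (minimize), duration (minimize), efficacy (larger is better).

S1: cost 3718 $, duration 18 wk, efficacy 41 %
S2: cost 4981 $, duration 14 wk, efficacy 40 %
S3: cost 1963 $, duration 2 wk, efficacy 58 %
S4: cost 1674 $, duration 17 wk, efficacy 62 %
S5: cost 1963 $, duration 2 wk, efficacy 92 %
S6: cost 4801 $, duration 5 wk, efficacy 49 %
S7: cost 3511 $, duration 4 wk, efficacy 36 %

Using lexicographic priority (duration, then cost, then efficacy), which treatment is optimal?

S5

First minimize duration: best is 2, kept {S3, S5}.
Then minimize cost: best is 1963, kept {S3, S5}.
Then maximize efficacy: best is 92, kept {S5}.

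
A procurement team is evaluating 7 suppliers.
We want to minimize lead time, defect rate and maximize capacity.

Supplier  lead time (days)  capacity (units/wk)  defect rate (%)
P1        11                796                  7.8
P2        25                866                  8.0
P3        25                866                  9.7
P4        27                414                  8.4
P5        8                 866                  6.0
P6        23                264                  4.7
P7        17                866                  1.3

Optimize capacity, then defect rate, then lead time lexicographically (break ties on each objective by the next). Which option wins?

P7

First maximize capacity: best is 866, kept {P2, P3, P5, P7}.
Then minimize defect rate: best is 1.3, kept {P7}.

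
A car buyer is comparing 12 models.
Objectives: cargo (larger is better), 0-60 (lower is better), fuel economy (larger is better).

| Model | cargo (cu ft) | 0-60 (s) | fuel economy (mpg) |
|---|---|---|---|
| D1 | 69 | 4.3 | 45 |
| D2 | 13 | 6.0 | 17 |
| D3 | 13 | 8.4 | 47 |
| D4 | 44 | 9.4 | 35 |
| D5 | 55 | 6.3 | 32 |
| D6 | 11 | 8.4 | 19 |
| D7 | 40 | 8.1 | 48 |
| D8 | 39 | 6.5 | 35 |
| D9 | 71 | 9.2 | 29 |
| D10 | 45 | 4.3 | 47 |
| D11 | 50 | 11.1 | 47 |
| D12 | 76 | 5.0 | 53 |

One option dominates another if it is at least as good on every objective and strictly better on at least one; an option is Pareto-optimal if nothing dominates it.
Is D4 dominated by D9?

No

D9 vs D4: D9 is worse on fuel economy (29 vs 35), so it does not dominate D4.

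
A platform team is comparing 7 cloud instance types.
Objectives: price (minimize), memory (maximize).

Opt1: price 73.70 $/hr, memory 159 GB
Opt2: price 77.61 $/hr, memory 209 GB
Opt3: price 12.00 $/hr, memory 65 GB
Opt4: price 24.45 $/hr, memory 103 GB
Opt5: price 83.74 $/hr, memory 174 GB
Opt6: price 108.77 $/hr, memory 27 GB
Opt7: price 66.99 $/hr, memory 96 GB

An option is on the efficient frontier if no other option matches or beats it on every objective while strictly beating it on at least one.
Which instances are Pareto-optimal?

Opt1, Opt2, Opt3, Opt4

Opt1: not dominated.
Opt2: not dominated (best memory).
Opt3: not dominated (best price).
Opt4: not dominated.
Opt5: dominated by Opt2 (price 77.61≤83.74, memory 209≥174).
Opt6: dominated by Opt1 (price 73.70≤108.77, memory 159≥27).
Opt7: dominated by Opt4 (price 24.45≤66.99, memory 103≥96).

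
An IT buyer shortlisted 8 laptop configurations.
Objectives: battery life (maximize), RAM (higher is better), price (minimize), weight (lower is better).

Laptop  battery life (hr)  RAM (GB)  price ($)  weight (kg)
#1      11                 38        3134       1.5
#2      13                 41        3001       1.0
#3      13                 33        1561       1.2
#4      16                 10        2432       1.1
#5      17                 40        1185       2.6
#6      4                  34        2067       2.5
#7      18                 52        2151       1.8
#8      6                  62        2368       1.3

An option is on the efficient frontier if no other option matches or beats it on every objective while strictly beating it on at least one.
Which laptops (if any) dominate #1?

#2: battery life 13≥11, RAM 41≥38, price 3001≤3134, weight 1.0≤1.5 — dominates #1.
Others (#3, #4, #5, #6, #7, #8) are each worse than #1 on at least one objective.

#2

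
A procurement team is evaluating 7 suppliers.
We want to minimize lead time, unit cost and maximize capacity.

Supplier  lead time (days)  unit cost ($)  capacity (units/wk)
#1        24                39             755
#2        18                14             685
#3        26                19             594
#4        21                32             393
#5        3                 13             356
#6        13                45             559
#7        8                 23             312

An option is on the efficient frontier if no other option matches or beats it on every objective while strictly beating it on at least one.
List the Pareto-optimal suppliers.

#1, #2, #5, #6

#1: not dominated (best capacity).
#2: not dominated.
#3: dominated by #2 (lead time 18≤26, unit cost 14≤19, capacity 685≥594).
#4: dominated by #2 (lead time 18≤21, unit cost 14≤32, capacity 685≥393).
#5: not dominated (best lead time).
#6: not dominated.
#7: dominated by #5 (lead time 3≤8, unit cost 13≤23, capacity 356≥312).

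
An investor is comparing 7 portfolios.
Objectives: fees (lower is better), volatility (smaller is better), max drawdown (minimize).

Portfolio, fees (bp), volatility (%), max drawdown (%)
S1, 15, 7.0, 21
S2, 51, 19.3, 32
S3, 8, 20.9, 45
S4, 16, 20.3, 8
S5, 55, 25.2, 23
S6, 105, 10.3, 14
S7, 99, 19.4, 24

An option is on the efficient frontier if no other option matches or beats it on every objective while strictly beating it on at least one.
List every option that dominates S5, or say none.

S1: fees 15≤55, volatility 7.0≤25.2, max drawdown 21≤23 — dominates S5.
S4: fees 16≤55, volatility 20.3≤25.2, max drawdown 8≤23 — dominates S5.
Others (S2, S3, S6, S7) are each worse than S5 on at least one objective.

S1, S4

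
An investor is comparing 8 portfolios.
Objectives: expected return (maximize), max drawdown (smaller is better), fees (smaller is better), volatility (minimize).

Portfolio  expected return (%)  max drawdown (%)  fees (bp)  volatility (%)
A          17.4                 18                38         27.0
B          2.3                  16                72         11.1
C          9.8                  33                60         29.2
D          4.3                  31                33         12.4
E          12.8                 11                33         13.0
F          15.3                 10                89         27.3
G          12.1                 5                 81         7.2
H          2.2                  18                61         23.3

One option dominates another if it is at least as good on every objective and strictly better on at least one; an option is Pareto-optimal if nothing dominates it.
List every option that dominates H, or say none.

E

E: expected return 12.8≥2.2, max drawdown 11≤18, fees 33≤61, volatility 13.0≤23.3 — dominates H.
Others (A, B, C, D, F, G) are each worse than H on at least one objective.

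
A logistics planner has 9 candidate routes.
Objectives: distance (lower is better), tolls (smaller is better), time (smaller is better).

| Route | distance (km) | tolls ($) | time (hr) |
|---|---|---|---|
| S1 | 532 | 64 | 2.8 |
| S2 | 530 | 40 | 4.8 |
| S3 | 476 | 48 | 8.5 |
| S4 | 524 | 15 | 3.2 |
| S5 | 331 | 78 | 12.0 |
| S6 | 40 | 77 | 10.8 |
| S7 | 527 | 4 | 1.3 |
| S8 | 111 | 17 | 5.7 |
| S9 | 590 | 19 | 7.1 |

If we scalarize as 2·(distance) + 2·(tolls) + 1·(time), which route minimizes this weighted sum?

S1: 2·532 + 2·64 + 1·2.8 = 1194.8
S2: 2·530 + 2·40 + 1·4.8 = 1144.8
S3: 2·476 + 2·48 + 1·8.5 = 1056.5
S4: 2·524 + 2·15 + 1·3.2 = 1081.2
S5: 2·331 + 2·78 + 1·12.0 = 830.0
S6: 2·40 + 2·77 + 1·10.8 = 244.8
S7: 2·527 + 2·4 + 1·1.3 = 1063.3
S8: 2·111 + 2·17 + 1·5.7 = 261.7
S9: 2·590 + 2·19 + 1·7.1 = 1225.1
Lowest: S6 at 244.8.

S6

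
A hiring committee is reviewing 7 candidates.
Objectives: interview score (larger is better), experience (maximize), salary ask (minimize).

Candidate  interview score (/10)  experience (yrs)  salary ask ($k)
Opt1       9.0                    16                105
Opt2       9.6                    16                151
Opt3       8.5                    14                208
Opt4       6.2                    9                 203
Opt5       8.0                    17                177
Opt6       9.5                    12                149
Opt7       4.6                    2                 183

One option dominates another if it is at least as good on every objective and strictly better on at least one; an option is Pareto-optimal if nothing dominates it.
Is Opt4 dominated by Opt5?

Opt5 vs Opt4: interview score 8.0≥6.2, experience 17≥9, salary ask 177≤203 — Opt5 is at least as good on every objective with at least one strict improvement.

Yes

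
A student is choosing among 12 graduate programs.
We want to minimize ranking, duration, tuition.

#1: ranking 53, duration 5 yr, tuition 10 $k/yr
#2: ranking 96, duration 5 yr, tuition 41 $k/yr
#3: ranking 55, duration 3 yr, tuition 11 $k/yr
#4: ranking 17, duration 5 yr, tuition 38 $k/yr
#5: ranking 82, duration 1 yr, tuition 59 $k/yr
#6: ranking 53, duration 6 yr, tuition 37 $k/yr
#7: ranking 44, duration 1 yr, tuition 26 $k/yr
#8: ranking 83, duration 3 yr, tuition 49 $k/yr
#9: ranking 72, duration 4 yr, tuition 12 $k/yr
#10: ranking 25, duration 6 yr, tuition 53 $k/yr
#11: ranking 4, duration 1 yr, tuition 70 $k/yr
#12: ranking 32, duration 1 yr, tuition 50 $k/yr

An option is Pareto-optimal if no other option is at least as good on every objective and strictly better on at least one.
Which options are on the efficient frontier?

#1, #3, #4, #7, #11, #12

#1: not dominated (best tuition).
#2: dominated by #1 (ranking 53≤96, duration 5≤5, tuition 10≤41).
#3: not dominated.
#4: not dominated.
#5: dominated by #7 (ranking 44≤82, duration 1≤1, tuition 26≤59).
#6: dominated by #1 (ranking 53≤53, duration 5≤6, tuition 10≤37).
#7: not dominated.
#8: dominated by #3 (ranking 55≤83, duration 3≤3, tuition 11≤49).
#9: dominated by #3 (ranking 55≤72, duration 3≤4, tuition 11≤12).
#10: dominated by #4 (ranking 17≤25, duration 5≤6, tuition 38≤53).
#11: not dominated (best ranking).
#12: not dominated.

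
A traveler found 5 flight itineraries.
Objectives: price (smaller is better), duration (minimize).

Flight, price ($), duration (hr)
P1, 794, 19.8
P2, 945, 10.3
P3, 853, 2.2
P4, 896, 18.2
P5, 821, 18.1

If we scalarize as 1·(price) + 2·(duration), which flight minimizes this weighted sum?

P1: 1·794 + 2·19.8 = 833.6
P2: 1·945 + 2·10.3 = 965.6
P3: 1·853 + 2·2.2 = 857.4
P4: 1·896 + 2·18.2 = 932.4
P5: 1·821 + 2·18.1 = 857.2
Lowest: P1 at 833.6.

P1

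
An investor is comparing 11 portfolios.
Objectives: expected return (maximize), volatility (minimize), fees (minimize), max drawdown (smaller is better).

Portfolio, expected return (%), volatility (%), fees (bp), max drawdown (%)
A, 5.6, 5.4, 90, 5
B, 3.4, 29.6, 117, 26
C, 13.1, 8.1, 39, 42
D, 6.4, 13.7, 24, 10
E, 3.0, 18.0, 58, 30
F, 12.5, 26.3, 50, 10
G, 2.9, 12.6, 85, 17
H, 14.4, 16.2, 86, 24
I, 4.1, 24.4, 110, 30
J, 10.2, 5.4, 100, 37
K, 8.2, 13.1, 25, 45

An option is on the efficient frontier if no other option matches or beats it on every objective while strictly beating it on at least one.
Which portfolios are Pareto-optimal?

A, C, D, F, G, H, J, K

A: not dominated (best max drawdown).
B: dominated by A (expected return 5.6≥3.4, volatility 5.4≤29.6, fees 90≤117, max drawdown 5≤26).
C: not dominated.
D: not dominated (best fees).
E: dominated by D (expected return 6.4≥3.0, volatility 13.7≤18.0, fees 24≤58, max drawdown 10≤30).
F: not dominated.
G: not dominated.
H: not dominated (best expected return).
I: dominated by A (expected return 5.6≥4.1, volatility 5.4≤24.4, fees 90≤110, max drawdown 5≤30).
J: not dominated.
K: not dominated.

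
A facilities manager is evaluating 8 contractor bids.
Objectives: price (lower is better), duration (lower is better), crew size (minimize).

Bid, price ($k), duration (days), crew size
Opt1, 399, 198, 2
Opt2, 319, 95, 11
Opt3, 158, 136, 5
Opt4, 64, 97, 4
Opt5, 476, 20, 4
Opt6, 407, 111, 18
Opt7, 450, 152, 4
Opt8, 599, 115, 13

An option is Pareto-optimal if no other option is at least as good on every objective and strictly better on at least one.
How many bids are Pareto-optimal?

4

Opt1: not dominated (best crew size).
Opt2: not dominated.
Opt3: dominated by Opt4 (price 64≤158, duration 97≤136, crew size 4≤5).
Opt4: not dominated (best price).
Opt5: not dominated (best duration).
Opt6: dominated by Opt2 (price 319≤407, duration 95≤111, crew size 11≤18).
Opt7: dominated by Opt4 (price 64≤450, duration 97≤152, crew size 4≤4).
Opt8: dominated by Opt2 (price 319≤599, duration 95≤115, crew size 11≤13).
Pareto-optimal: Opt1, Opt2, Opt4, Opt5 → 4.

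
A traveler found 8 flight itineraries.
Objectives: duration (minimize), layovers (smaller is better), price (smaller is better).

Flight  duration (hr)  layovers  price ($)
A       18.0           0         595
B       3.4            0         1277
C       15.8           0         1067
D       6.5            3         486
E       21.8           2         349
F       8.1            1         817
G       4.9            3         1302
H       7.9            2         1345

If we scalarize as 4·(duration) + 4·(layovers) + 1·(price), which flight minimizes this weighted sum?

E

A: 4·18.0 + 4·0 + 1·595 = 667.0
B: 4·3.4 + 4·0 + 1·1277 = 1290.6
C: 4·15.8 + 4·0 + 1·1067 = 1130.2
D: 4·6.5 + 4·3 + 1·486 = 524.0
E: 4·21.8 + 4·2 + 1·349 = 444.2
F: 4·8.1 + 4·1 + 1·817 = 853.4
G: 4·4.9 + 4·3 + 1·1302 = 1333.6
H: 4·7.9 + 4·2 + 1·1345 = 1384.6
Lowest: E at 444.2.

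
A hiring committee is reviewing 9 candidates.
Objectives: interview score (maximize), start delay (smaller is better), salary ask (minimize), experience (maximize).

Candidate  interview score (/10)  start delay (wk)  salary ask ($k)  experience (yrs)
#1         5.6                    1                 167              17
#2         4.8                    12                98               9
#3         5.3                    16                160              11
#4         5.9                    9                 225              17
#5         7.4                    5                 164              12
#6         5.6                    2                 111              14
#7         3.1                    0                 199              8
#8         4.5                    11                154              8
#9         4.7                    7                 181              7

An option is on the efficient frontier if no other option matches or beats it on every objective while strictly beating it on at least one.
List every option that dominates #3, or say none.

#6: interview score 5.6≥5.3, start delay 2≤16, salary ask 111≤160, experience 14≥11 — dominates #3.
Others (#1, #2, #4, #5, #7, #8, #9) are each worse than #3 on at least one objective.

#6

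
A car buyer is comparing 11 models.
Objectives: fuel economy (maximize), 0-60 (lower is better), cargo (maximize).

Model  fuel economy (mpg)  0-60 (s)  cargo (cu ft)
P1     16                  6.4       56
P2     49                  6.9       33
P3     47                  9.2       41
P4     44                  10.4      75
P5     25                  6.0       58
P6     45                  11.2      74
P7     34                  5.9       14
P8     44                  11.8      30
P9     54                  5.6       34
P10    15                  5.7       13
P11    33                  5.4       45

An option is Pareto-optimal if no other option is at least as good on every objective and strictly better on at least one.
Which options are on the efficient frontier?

P3, P4, P5, P6, P9, P11

P1: dominated by P5 (fuel economy 25≥16, 0-60 6.0≤6.4, cargo 58≥56).
P2: dominated by P9 (fuel economy 54≥49, 0-60 5.6≤6.9, cargo 34≥33).
P3: not dominated.
P4: not dominated (best cargo).
P5: not dominated.
P6: not dominated.
P7: dominated by P9 (fuel economy 54≥34, 0-60 5.6≤5.9, cargo 34≥14).
P8: dominated by P2 (fuel economy 49≥44, 0-60 6.9≤11.8, cargo 33≥30).
P9: not dominated (best fuel economy).
P10: dominated by P9 (fuel economy 54≥15, 0-60 5.6≤5.7, cargo 34≥13).
P11: not dominated (best 0-60).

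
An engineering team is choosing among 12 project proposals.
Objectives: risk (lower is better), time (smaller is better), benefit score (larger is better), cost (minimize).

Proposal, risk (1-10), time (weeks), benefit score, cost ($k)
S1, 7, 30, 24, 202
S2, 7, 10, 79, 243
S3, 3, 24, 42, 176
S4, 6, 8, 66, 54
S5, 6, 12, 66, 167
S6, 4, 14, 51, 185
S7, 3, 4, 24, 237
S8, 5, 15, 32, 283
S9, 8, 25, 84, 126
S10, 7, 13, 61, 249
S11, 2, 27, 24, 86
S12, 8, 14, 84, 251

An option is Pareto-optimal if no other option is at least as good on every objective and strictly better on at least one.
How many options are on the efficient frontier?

8

S1: dominated by S3 (risk 3≤7, time 24≤30, benefit score 42≥24, cost 176≤202).
S2: not dominated.
S3: not dominated.
S4: not dominated (best cost).
S5: dominated by S4 (risk 6≤6, time 8≤12, benefit score 66≥66, cost 54≤167).
S6: not dominated.
S7: not dominated (best time).
S8: dominated by S6 (risk 4≤5, time 14≤15, benefit score 51≥32, cost 185≤283).
S9: not dominated.
S10: dominated by S2 (risk 7≤7, time 10≤13, benefit score 79≥61, cost 243≤249).
S11: not dominated (best risk).
S12: not dominated.
Pareto-optimal: S2, S3, S4, S6, S7, S9, S11, S12 → 8.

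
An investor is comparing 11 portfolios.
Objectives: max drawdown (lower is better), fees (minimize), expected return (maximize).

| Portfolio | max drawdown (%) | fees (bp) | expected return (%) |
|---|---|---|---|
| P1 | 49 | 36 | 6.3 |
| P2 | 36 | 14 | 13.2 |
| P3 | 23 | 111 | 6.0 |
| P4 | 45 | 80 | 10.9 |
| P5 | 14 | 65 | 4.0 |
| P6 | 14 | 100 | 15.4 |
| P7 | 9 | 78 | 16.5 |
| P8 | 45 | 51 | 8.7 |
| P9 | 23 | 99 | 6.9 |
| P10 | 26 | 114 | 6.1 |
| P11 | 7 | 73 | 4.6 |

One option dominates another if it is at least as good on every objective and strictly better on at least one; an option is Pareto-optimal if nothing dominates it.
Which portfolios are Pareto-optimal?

P2, P5, P7, P11

P1: dominated by P2 (max drawdown 36≤49, fees 14≤36, expected return 13.2≥6.3).
P2: not dominated (best fees).
P3: dominated by P6 (max drawdown 14≤23, fees 100≤111, expected return 15.4≥6.0).
P4: dominated by P2 (max drawdown 36≤45, fees 14≤80, expected return 13.2≥10.9).
P5: not dominated.
P6: dominated by P7 (max drawdown 9≤14, fees 78≤100, expected return 16.5≥15.4).
P7: not dominated (best expected return).
P8: dominated by P2 (max drawdown 36≤45, fees 14≤51, expected return 13.2≥8.7).
P9: dominated by P7 (max drawdown 9≤23, fees 78≤99, expected return 16.5≥6.9).
P10: dominated by P6 (max drawdown 14≤26, fees 100≤114, expected return 15.4≥6.1).
P11: not dominated (best max drawdown).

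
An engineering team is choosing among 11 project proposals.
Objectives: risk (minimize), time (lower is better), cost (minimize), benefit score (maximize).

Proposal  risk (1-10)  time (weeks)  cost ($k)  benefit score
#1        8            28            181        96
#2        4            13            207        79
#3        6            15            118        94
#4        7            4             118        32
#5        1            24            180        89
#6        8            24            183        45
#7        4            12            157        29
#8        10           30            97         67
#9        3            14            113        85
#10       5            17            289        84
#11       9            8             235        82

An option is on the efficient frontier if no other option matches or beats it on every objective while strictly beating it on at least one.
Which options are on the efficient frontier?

#1: not dominated (best benefit score).
#2: not dominated.
#3: not dominated.
#4: not dominated (best time).
#5: not dominated (best risk).
#6: dominated by #3 (risk 6≤8, time 15≤24, cost 118≤183, benefit score 94≥45).
#7: not dominated.
#8: not dominated (best cost).
#9: not dominated.
#10: dominated by #9 (risk 3≤5, time 14≤17, cost 113≤289, benefit score 85≥84).
#11: not dominated.

#1, #2, #3, #4, #5, #7, #8, #9, #11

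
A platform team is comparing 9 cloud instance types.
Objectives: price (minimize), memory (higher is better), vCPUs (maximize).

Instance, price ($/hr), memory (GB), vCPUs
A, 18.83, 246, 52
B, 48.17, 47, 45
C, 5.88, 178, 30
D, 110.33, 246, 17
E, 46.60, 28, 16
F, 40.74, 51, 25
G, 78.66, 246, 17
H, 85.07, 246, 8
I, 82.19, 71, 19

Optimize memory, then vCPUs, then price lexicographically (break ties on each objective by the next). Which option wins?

A

First maximize memory: best is 246, kept {A, D, G, H}.
Then maximize vCPUs: best is 52, kept {A}.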